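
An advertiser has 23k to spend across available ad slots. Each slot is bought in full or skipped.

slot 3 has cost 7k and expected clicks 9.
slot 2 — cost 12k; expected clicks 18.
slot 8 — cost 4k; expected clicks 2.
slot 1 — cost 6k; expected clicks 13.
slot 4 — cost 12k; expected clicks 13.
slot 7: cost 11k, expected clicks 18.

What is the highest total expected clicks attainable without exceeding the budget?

Take slot 2 and slot 7: cost 12 + 11 = 23 ≤ 23, expected clicks 18 + 18 = 36.
No other feasible combination does better.

36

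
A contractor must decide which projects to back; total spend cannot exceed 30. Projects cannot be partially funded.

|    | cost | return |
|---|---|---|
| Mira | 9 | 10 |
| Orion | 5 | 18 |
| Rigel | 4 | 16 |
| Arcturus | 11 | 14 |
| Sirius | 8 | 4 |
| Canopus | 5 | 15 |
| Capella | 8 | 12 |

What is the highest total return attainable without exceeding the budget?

Allowing fractional choices, the relaxed optimum would be about 71.2, but projects are indivisible.
Orion + Rigel + Sirius + Canopus + Capella: cost 5 + 4 + 8 + 5 + 8 = 30 ≤ 30, return 18 + 16 + 4 + 15 + 12 = 65.
Orion + Rigel + Arcturus + Canopus: cost 5 + 4 + 11 + 5 = 25 ≤ 30, return 18 + 16 + 14 + 15 = 63.
Best is Orion, Rigel, Sirius, Canopus, and Capella with total return 65.

65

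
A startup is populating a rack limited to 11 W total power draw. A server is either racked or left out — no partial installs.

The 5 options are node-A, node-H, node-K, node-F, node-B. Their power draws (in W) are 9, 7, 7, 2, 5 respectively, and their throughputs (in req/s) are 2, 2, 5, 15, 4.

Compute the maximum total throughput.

This is a 0-1 knapsack instance.
node-H + node-F: power draw 7 + 2 = 9 ≤ 11, throughput 2 + 15 = 17.
node-F + node-B: power draw 2 + 5 = 7 ≤ 11, throughput 15 + 4 = 19.
node-K + node-F: power draw 7 + 2 = 9 ≤ 11, throughput 5 + 15 = 20.
Best is node-K and node-F with total throughput 20.

20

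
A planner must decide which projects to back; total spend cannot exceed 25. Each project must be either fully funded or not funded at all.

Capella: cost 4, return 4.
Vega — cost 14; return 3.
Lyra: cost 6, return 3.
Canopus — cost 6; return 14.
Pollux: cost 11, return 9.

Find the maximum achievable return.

27

Allowing fractional choices, the relaxed optimum would be about 29.0, but projects are indivisible.
Capella + Canopus + Pollux: cost 4 + 6 + 11 = 21 ≤ 25, return 4 + 14 + 9 = 27.
Lyra + Canopus + Pollux: cost 6 + 6 + 11 = 23 ≤ 25, return 3 + 14 + 9 = 26.
Best is Capella, Canopus, and Pollux with total return 27.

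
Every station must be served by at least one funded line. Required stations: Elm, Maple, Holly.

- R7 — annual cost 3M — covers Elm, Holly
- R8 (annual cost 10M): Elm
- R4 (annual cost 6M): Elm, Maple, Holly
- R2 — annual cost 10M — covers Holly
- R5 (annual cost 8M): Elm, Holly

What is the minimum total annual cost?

6

The greedy cost-per-new-station heuristic would pick R7 and R4 for 9, but a cheaper cover exists.
R4 alone covers Elm, Maple, Holly — every station.
Total annual cost: 6.
No cover costs less than 6.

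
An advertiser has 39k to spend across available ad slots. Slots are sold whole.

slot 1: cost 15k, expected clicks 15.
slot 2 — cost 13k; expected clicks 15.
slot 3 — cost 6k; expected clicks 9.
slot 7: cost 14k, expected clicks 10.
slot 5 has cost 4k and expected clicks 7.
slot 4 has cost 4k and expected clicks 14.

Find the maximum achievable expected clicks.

53

slot 2 + slot 3 + slot 7 + slot 4: cost 13 + 6 + 14 + 4 = 37 ≤ 39, expected clicks 15 + 9 + 10 + 14 = 48.
slot 1 + slot 2 + slot 3 + slot 4: cost 15 + 13 + 6 + 4 = 38 ≤ 39, expected clicks 15 + 15 + 9 + 14 = 53.
slot 1 + slot 2 + slot 5 + slot 4: cost 15 + 13 + 4 + 4 = 36 ≤ 39, expected clicks 15 + 15 + 7 + 14 = 51.
Best is slot 1, slot 2, slot 3, and slot 4 with total expected clicks 53.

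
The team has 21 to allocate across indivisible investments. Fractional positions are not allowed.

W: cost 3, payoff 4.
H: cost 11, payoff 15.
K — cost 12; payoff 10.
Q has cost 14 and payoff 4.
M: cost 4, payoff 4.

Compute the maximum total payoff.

23

Take W, H, and M: cost 3 + 11 + 4 = 18 ≤ 21, payoff 4 + 15 + 4 = 23.
No other feasible combination does better.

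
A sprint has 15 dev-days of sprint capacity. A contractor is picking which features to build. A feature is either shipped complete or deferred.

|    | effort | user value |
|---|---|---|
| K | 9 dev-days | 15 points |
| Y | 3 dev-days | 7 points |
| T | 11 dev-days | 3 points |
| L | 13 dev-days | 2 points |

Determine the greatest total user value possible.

22

Take K and Y: effort 9 + 3 = 12 ≤ 15, user value 15 + 7 = 22.
No other feasible combination does better.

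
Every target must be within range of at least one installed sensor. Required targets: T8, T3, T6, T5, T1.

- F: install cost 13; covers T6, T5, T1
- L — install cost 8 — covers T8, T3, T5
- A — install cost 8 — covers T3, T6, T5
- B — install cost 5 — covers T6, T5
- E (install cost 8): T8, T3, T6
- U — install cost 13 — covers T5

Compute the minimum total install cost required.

This is a weighted set-cover instance.
The greedy cost-per-new-target heuristic would pick B, L, and F for 26, but a cheaper cover exists.
Choose F and L: together they cover T8, T3, T6, T5, T1 — every target.
Total install cost: 13 + 8 = 21.
No cover costs less than 21.

21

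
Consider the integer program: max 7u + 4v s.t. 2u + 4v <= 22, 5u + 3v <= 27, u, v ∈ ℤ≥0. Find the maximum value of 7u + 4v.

The continuous relaxation peaks at (5.4, 0) with value 37.80; rounding to a feasible lattice point costs some objective.
(u,v)=(3,4): 2·3+4·4=22≤22, 5·3+3·4=27≤27, objective 37.
(u,v)=(5,0): 2·5+4·0=10≤22, 5·5+3·0=25≤27, objective 35.
(u,v)=(3,3): 2·3+4·3=18≤22, 5·3+3·3=24≤27, objective 33.
The best lattice point is (3,4), giving 37.

37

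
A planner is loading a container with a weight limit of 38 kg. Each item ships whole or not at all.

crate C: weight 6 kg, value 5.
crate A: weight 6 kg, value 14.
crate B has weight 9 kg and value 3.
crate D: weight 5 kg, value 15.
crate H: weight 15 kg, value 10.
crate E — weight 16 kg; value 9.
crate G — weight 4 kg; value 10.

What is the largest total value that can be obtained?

Allowing fractional choices, the relaxed optimum would be about 55.1, but items are indivisible.
crate C + crate A + crate D + crate H + crate G: weight 6 + 6 + 5 + 15 + 4 = 36 ≤ 38, value 5 + 14 + 15 + 10 + 10 = 54.
crate A + crate D + crate H + crate G: weight 6 + 5 + 15 + 4 = 30 ≤ 38, value 14 + 15 + 10 + 10 = 49.
crate C + crate A + crate D + crate E + crate G: weight 6 + 6 + 5 + 16 + 4 = 37 ≤ 38, value 5 + 14 + 15 + 9 + 10 = 53.
Best is crate C, crate A, crate D, crate H, and crate G with total value 54.

54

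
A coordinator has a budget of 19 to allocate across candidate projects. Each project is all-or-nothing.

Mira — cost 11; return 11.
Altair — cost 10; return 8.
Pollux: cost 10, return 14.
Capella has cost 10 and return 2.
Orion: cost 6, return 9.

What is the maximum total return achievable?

23

This is a 0-1 knapsack instance.
Mira + Orion: cost 11 + 6 = 17 ≤ 19, return 11 + 9 = 20.
Pollux + Orion: cost 10 + 6 = 16 ≤ 19, return 14 + 9 = 23.
Altair + Orion: cost 10 + 6 = 16 ≤ 19, return 8 + 9 = 17.
Best is Pollux and Orion with total return 23.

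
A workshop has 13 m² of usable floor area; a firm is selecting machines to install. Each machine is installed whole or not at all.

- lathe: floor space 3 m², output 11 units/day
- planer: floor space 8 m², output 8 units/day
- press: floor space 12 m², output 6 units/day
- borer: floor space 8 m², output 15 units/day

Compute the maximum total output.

Take lathe and borer: floor space 3 + 8 = 11 ≤ 13, output 11 + 15 = 26.
No other feasible combination does better.

26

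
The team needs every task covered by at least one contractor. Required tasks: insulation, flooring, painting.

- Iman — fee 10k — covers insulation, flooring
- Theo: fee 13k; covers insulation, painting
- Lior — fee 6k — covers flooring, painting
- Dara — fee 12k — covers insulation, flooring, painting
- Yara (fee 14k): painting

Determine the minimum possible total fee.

The greedy cost-per-new-task heuristic would pick Lior and Iman for 16, but a cheaper cover exists.
Dara alone covers insulation, flooring, painting — every task.
Total fee: 12.
No cover costs less than 12.

12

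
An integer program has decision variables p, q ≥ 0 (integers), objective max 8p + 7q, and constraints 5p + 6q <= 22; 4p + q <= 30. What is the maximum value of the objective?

(p,q)=(4,0) is feasible, giving 32.
(p,q)=(3,1) is feasible, giving 31.
(p,q)=(3,0) is feasible, giving 24.
No feasible integer point exceeds 32.

32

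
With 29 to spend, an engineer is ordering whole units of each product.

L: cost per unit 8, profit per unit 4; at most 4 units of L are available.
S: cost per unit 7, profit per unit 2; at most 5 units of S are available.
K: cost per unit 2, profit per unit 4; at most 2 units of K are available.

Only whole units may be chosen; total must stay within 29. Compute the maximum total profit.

20

This is a bounded integer knapsack.
K has the best ratio (4/2); taking only K gives at most 2×4 = 8 (stopped by the supply cap of 2).
Mixing does better — 3×L and 2×K: cost 28 ≤ 29, profit 3·4 + 2·4 = 20.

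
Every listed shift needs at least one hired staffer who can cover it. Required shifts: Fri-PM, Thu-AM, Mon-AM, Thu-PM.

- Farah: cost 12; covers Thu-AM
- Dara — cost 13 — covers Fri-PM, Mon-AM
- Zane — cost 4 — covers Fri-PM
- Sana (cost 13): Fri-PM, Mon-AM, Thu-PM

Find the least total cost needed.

The greedy cost-per-new-shift heuristic would pick Zane, Sana, and Farah for 29, but a cheaper cover exists.
Choose Farah and Sana: together they cover Fri-PM, Thu-AM, Mon-AM, Thu-PM — every shift.
Total cost: 12 + 13 = 25.
No cover costs less than 25.

25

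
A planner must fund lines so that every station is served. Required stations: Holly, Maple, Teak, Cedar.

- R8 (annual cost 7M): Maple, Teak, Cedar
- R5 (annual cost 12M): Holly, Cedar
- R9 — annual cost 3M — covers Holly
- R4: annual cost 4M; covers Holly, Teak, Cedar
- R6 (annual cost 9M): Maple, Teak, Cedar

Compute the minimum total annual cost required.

The greedy cost-per-new-station heuristic would pick R4 and R8 for 11, but a cheaper cover exists.
Choose R8 and R9: together they cover Holly, Maple, Teak, Cedar — every station.
Total annual cost: 7 + 3 = 10.
No cover costs less than 10.

10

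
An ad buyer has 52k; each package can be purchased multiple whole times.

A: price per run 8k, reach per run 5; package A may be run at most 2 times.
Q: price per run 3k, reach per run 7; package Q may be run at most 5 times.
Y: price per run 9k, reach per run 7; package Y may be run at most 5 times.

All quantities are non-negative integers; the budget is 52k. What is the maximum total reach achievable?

Take 5×Q and 4×Y: price 51 ≤ 52, reach 5·7 + 4·7 = 63.
Q has the best ratio (7/3) and is taken to its limit of 5; remaining capacity is filled optimally with the others.

63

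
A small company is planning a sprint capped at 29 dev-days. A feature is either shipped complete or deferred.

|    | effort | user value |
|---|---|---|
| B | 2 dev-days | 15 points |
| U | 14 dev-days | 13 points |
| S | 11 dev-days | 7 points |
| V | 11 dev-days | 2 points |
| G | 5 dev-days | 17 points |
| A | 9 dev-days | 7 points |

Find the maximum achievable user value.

Take B, S, G, and A: effort 2 + 11 + 5 + 9 = 27 ≤ 29, user value 15 + 7 + 17 + 7 = 46.
No other feasible combination does better.

46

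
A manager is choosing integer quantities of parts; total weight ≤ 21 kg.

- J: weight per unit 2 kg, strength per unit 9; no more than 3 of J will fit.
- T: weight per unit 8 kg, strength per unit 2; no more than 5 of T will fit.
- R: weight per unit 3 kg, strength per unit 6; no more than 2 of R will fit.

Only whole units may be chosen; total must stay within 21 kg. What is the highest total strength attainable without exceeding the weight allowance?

41

J has the best ratio (9/2); taking only J gives at most 3×9 = 27 (stopped by the supply cap of 3).
Mixing does better — 3×J, 1×T, and 2×R: weight 20 ≤ 21, strength 3·9 + 1·2 + 2·6 = 41.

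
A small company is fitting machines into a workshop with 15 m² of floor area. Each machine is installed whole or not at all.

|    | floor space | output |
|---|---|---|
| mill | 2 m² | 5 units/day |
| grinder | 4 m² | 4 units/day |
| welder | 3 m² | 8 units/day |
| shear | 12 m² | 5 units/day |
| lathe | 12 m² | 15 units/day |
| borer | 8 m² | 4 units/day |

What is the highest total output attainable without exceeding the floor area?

23

Take welder and lathe: floor space 3 + 12 = 15 ≤ 15, output 8 + 15 = 23.
No other feasible combination does better.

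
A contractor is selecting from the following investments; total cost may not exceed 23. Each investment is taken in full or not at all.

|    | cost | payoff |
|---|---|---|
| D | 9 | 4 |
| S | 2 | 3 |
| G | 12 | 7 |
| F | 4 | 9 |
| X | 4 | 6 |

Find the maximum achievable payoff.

Take S, G, F, and X: cost 2 + 12 + 4 + 4 = 22 ≤ 23, payoff 3 + 7 + 9 + 6 = 25.
No other feasible combination does better.

25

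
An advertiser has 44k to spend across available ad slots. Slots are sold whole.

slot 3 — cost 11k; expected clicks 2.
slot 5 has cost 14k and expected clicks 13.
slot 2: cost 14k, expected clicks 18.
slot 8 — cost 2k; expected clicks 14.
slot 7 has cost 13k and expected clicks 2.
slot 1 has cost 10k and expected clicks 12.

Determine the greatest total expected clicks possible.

57

Treat it as a binary knapsack problem.
Take slot 5, slot 2, slot 8, and slot 1: cost 14 + 14 + 2 + 10 = 40 ≤ 44, expected clicks 13 + 18 + 14 + 12 = 57.
No other feasible combination does better.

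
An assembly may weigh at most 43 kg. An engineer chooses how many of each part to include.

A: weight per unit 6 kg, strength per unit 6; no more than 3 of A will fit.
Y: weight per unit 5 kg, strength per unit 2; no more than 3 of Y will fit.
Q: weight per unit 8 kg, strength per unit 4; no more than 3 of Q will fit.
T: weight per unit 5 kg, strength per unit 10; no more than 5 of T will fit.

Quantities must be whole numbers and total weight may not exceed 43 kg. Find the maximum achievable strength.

Take 3×A and 5×T: weight 43 ≤ 43, strength 3·6 + 5·10 = 68.
T has the best ratio (10/5) and is taken to its limit of 5; remaining capacity is filled optimally with the others.

68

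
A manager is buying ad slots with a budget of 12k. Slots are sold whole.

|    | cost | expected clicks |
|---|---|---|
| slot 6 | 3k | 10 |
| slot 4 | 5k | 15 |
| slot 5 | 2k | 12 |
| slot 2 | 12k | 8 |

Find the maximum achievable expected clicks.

37

Treat it as a binary knapsack problem.
slot 4 + slot 5: cost 5 + 2 = 7 ≤ 12, expected clicks 15 + 12 = 27.
slot 6 + slot 4: cost 3 + 5 = 8 ≤ 12, expected clicks 10 + 15 = 25.
slot 6 + slot 4 + slot 5: cost 3 + 5 + 2 = 10 ≤ 12, expected clicks 10 + 15 + 12 = 37.
Best is slot 6, slot 4, and slot 5 with total expected clicks 37.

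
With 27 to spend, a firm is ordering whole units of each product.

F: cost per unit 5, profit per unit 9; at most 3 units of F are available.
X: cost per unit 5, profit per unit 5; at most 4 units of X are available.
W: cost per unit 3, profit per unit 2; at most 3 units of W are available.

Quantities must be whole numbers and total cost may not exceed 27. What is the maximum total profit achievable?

Take 3×F and 2×X: cost 25 ≤ 27, profit 3·9 + 2·5 = 37.
F has the best ratio (9/5) and is taken to its limit of 3; remaining capacity is filled optimally with the others.

37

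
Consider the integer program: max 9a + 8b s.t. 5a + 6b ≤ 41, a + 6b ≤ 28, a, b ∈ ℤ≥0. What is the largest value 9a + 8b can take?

72

Relaxing integrality, the LP optimum is 73.80 at (a,b) = (8.2, 0), which is not an integer point.
(a,b)=(8,0): 5·8+6·0=40≤41, 1·8+6·0=8≤28, objective 72.
(a,b)=(7,1): 5·7+6·1=41≤41, 1·7+6·1=13≤28, objective 71.
(a,b)=(7,0): 5·7+6·0=35≤41, 1·7+6·0=7≤28, objective 63.
The best lattice point is (8,0), giving 72.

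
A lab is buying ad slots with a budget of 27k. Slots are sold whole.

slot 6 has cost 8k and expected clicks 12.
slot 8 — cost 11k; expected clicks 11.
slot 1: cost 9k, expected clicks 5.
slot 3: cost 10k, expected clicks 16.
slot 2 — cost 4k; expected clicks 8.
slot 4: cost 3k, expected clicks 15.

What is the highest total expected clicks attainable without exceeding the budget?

Allowing fractional choices, the relaxed optimum would be about 53.0, but ad slots are indivisible.
slot 6 + slot 8 + slot 2 + slot 4: cost 8 + 11 + 4 + 3 = 26 ≤ 27, expected clicks 12 + 11 + 8 + 15 = 46.
slot 6 + slot 3 + slot 2 + slot 4: cost 8 + 10 + 4 + 3 = 25 ≤ 27, expected clicks 12 + 16 + 8 + 15 = 51.
slot 1 + slot 3 + slot 2 + slot 4: cost 9 + 10 + 4 + 3 = 26 ≤ 27, expected clicks 5 + 16 + 8 + 15 = 44.
Best is slot 6, slot 3, slot 2, and slot 4 with total expected clicks 51.

51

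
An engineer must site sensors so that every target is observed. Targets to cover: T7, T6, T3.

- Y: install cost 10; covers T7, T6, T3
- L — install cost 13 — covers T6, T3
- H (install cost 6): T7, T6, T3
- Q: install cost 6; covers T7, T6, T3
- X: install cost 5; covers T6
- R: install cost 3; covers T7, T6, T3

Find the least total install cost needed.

R alone covers T7, T6, T3 — every target.
Total install cost: 3.

3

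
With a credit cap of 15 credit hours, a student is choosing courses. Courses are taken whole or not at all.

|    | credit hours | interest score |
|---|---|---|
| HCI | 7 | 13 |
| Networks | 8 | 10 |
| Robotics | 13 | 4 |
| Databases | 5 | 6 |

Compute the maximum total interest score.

Take HCI and Networks: credit hours 7 + 8 = 15 ≤ 15, interest score 13 + 10 = 23.
No other feasible combination does better.

23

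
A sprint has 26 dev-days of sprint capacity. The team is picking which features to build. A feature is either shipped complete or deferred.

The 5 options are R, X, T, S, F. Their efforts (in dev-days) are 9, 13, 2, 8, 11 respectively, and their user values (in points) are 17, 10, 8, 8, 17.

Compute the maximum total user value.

Take R, T, and F: effort 9 + 2 + 11 = 22 ≤ 26, user value 17 + 8 + 17 = 42.
No other feasible combination does better.

42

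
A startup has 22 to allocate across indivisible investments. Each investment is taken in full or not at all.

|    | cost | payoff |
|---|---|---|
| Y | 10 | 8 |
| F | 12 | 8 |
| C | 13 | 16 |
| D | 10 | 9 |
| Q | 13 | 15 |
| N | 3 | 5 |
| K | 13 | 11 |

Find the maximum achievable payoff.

21

Take C and N: cost 13 + 3 = 16 ≤ 22, payoff 16 + 5 = 21.
No other feasible combination does better.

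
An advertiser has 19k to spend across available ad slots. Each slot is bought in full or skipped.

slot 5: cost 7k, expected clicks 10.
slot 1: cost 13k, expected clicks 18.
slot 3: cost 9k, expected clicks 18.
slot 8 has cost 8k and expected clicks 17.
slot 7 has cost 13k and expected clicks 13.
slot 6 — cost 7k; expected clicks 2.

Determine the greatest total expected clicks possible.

35

Treat it as a binary knapsack problem.
Allowing fractional choices, the relaxed optimum would be about 37.9, but ad slots are indivisible.
slot 3 + slot 8: cost 9 + 8 = 17 ≤ 19, expected clicks 18 + 17 = 35.
slot 5 + slot 3: cost 7 + 9 = 16 ≤ 19, expected clicks 10 + 18 = 28.
slot 5 + slot 8: cost 7 + 8 = 15 ≤ 19, expected clicks 10 + 17 = 27.
Best is slot 3 and slot 8 with total expected clicks 35.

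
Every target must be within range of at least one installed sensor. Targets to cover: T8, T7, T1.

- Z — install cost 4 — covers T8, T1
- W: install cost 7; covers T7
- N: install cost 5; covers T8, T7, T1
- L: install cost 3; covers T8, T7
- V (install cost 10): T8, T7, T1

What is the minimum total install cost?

5

The greedy cost-per-new-target heuristic would pick L and Z for 7, but a cheaper cover exists.
N alone covers T8, T7, T1 — every target.
Total install cost: 5.
No cover costs less than 5.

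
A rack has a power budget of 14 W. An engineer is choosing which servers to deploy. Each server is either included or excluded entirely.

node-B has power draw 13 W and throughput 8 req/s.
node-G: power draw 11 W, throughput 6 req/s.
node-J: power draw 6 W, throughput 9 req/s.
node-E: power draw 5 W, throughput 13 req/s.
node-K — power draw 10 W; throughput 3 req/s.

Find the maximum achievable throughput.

Allowing fractional choices, the relaxed optimum would be about 23.8, but servers are indivisible.
node-E: power draw 5 ≤ 14, throughput 13.
node-J + node-E: power draw 6 + 5 = 11 ≤ 14, throughput 9 + 13 = 22.
Best is node-J and node-E with total throughput 22.

22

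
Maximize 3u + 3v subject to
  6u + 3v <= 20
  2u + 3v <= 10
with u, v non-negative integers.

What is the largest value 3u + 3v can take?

12

The continuous relaxation peaks at (2.5, 1.67) with value 12.50; rounding to a feasible lattice point costs some objective.
(u,v)=(2,2) is feasible, giving 12.
(u,v)=(1,2) is feasible, giving 9.
(u,v)=(2,1) is feasible, giving 9.
Maximum is 12 at (u,v)=(2,2).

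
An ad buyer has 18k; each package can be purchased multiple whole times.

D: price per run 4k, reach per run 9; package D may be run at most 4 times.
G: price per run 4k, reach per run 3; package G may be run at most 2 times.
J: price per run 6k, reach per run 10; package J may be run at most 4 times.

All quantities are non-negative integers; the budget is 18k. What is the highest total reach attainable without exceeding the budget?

37

This is a bounded integer knapsack.
4×D: price 16 ≤ 18, reach 4·9 = 36.
3×D and 1×J: price 18 ≤ 18, reach 3·9 + 1·10 = 37.
Best is 37.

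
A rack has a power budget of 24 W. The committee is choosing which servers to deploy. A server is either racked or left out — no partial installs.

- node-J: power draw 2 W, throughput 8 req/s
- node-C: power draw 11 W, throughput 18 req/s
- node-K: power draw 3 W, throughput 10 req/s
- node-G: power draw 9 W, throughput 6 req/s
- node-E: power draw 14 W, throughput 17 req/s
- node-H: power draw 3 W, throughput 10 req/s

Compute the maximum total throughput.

46

node-C + node-K + node-H: power draw 11 + 3 + 3 = 17 ≤ 24, throughput 18 + 10 + 10 = 38.
node-J + node-C + node-K + node-H: power draw 2 + 11 + 3 + 3 = 19 ≤ 24, throughput 8 + 18 + 10 + 10 = 46.
node-J + node-K + node-E + node-H: power draw 2 + 3 + 14 + 3 = 22 ≤ 24, throughput 8 + 10 + 17 + 10 = 45.
Best is node-J, node-C, node-K, and node-H with total throughput 46.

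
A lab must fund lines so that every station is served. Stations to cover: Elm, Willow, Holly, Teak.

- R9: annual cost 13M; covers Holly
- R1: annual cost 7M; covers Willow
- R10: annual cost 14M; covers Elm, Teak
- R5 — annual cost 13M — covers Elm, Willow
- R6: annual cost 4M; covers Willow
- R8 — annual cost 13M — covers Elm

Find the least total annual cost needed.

Choose R9, R10, and R6: together they cover Elm, Willow, Holly, Teak — every station.
Total annual cost: 13 + 14 + 4 = 31.
No cover costs less than 31.

31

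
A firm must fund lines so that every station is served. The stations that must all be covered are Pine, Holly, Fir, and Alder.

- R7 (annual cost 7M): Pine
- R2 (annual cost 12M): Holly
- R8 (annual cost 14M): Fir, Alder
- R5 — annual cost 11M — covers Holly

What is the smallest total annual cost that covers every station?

32

Choose R7, R8, and R5: together they cover Pine, Holly, Fir, Alder — every station.
Total annual cost: 7 + 14 + 11 = 32.
No cover costs less than 32.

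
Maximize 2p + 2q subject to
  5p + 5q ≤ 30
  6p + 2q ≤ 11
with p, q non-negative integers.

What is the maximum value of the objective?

The continuous relaxation peaks at (0, 5.5) with value 11.00; rounding to a feasible lattice point costs some objective.
(p,q)=(0,5): 5·0+5·5=25≤30, 6·0+2·5=10≤11, objective 10.
(p,q)=(0,4): 5·0+5·4=20≤30, 6·0+2·4=8≤11, objective 8.
No feasible integer point exceeds 10.

10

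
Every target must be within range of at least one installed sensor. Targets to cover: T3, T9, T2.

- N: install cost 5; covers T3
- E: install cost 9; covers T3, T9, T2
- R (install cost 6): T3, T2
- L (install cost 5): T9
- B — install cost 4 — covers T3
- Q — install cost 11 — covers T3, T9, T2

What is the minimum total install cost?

E alone covers T3, T9, T2 — every target.
Total install cost: 9.
No cover costs less than 9.

9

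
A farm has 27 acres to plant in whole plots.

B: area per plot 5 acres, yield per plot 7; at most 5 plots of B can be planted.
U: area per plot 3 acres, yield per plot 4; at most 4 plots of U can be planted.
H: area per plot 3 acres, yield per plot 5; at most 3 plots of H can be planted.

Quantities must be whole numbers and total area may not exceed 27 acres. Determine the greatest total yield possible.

Take 3×B, 1×U, and 3×H: area 27 ≤ 27, yield 3·7 + 1·4 + 3·5 = 40.
H has the best ratio (5/3) and is taken to its limit of 3; remaining capacity is filled optimally with the others.

40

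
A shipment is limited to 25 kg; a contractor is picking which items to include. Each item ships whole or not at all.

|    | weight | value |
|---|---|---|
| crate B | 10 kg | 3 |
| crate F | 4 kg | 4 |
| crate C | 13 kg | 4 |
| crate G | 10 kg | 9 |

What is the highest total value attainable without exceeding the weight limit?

16

Allowing fractional choices, the relaxed optimum would be about 16.4, but items are indivisible.
crate F + crate G: weight 4 + 10 = 14 ≤ 25, value 4 + 9 = 13.
crate B + crate F + crate G: weight 10 + 4 + 10 = 24 ≤ 25, value 3 + 4 + 9 = 16.
Best is crate B, crate F, and crate G with total value 16.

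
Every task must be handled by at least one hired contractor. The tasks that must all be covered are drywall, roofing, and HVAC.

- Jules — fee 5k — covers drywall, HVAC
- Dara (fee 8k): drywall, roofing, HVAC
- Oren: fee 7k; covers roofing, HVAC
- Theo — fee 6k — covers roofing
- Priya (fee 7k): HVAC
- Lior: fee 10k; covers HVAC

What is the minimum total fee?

The greedy cost-per-new-task heuristic would pick Jules and Theo for 11, but a cheaper cover exists.
Dara alone covers drywall, roofing, HVAC — every task.
Total fee: 8.
No cover costs less than 8.

8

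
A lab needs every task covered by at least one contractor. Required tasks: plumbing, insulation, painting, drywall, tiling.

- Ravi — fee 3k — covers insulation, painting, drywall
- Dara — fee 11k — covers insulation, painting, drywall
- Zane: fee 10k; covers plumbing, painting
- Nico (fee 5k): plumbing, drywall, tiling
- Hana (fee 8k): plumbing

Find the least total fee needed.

8

Choose Ravi and Nico: together they cover plumbing, insulation, painting, drywall, tiling — every task.
Total fee: 3 + 5 = 8.
No cover costs less than 8.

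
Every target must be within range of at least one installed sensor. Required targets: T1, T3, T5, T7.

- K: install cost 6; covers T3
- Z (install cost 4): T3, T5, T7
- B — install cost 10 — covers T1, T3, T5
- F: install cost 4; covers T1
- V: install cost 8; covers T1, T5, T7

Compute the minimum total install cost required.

Choose Z and F: together they cover T1, T3, T5, T7 — every target.
Total install cost: 4 + 4 = 8.
No cover costs less than 8.

8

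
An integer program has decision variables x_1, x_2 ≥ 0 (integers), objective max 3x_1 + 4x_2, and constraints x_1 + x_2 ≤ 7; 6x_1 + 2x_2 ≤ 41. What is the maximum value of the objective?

28

(x_1,x_2)=(0,7): 1·0+1·7=7≤7, 6·0+2·7=14≤41, objective 28.
(x_1,x_2)=(1,6): 1·1+1·6=7≤7, 6·1+2·6=18≤41, objective 27.
The best lattice point is (0,7), giving 28.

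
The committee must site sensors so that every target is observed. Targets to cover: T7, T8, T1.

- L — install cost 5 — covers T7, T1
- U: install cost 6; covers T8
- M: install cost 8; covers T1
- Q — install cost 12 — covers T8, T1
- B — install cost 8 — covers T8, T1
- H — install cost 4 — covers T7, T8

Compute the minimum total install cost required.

Choose L and H: together they cover T7, T8, T1 — every target.
Total install cost: 5 + 4 = 9.
No cover costs less than 9.

9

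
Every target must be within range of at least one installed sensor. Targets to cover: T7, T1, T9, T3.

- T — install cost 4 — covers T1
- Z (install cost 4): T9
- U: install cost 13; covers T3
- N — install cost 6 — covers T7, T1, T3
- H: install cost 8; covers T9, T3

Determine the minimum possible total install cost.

10

Choose Z and N: together they cover T7, T1, T9, T3 — every target.
Total install cost: 4 + 6 = 10.
No cover costs less than 10.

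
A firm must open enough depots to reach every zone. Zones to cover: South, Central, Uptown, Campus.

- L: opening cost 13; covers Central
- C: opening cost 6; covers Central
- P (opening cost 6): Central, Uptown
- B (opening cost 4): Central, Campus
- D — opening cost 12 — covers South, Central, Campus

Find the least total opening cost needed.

The greedy cost-per-new-zone heuristic would pick B, P, and D for 22, but a cheaper cover exists.
Choose P and D: together they cover South, Central, Uptown, Campus — every zone.
Total opening cost: 6 + 12 = 18.
No cover costs less than 18.

18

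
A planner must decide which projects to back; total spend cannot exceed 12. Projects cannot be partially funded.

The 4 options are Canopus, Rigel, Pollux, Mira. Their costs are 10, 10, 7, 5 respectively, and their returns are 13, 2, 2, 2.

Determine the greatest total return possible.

Allowing fractional choices, the relaxed optimum would be about 13.8, but projects are indivisible.
Mira: cost 5 ≤ 12, return 2.
Pollux + Mira: cost 7 + 5 = 12 ≤ 12, return 2 + 2 = 4.
Canopus: cost 10 ≤ 12, return 13.
Best is Canopus with total return 13.

13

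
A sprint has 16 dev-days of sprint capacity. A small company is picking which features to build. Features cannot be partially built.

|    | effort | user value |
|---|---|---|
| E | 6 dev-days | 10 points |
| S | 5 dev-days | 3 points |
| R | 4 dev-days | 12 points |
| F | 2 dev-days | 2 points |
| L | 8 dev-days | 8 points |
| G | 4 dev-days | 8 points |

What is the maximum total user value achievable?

This is a 0-1 knapsack instance.
E + R + F + G: effort 6 + 4 + 2 + 4 = 16 ≤ 16, user value 10 + 12 + 2 + 8 = 32.
E + R + G: effort 6 + 4 + 4 = 14 ≤ 16, user value 10 + 12 + 8 = 30.
Best is E, R, F, and G with total user value 32.

32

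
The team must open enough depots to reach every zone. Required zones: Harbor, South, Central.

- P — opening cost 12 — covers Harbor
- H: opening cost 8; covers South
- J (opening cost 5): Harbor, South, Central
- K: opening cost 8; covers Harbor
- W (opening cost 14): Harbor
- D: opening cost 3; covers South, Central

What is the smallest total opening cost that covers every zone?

The greedy cost-per-new-zone heuristic would pick D and J for 8, but a cheaper cover exists.
J alone covers Harbor, South, Central — every zone.
Total opening cost: 5.
No cover costs less than 5.

5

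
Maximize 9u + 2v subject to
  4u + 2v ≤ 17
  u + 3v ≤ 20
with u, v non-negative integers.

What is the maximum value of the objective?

36

The continuous relaxation peaks at (4.25, 0) with value 38.25; rounding to a feasible lattice point costs some objective.
(u,v)=(4,0): 4·4+2·0=16≤17, 1·4+3·0=4≤20, objective 36.
(u,v)=(3,1): 4·3+2·1=14≤17, 1·3+3·1=6≤20, objective 29.
(u,v)=(3,0): 4·3+2·0=12≤17, 1·3+3·0=3≤20, objective 27.
Maximum is 36 at (u,v)=(4,0).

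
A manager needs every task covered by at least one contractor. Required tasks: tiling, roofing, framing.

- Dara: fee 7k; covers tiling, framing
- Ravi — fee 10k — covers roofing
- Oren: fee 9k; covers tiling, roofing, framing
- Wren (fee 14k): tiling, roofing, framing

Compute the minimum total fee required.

Oren alone covers tiling, roofing, framing — every task.
Total fee: 9.
No cover costs less than 9.

9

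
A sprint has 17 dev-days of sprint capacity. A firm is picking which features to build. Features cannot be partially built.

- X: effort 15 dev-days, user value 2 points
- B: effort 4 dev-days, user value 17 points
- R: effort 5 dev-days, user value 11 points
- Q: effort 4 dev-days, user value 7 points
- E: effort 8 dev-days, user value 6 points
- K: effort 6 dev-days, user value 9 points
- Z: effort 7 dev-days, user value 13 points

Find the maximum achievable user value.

B + K + Z: effort 4 + 6 + 7 = 17 ≤ 17, user value 17 + 9 + 13 = 39.
B + R + Z: effort 4 + 5 + 7 = 16 ≤ 17, user value 17 + 11 + 13 = 41.
Best is B, R, and Z with total user value 41.

41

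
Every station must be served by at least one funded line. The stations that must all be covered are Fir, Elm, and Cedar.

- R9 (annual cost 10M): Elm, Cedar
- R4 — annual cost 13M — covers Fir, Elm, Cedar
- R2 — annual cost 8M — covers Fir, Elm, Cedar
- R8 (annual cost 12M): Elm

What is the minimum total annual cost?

8

R2 alone covers Fir, Elm, Cedar — every station.
Total annual cost: 8.
No cover costs less than 8.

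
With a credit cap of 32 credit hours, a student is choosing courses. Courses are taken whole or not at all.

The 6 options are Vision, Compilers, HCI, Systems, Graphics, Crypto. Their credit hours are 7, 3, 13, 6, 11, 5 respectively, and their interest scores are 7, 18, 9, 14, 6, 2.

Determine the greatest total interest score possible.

Allowing fractional choices, the relaxed optimum would be about 49.6, but courses are indivisible.
Vision + Compilers + HCI + Systems: credit hours 7 + 3 + 13 + 6 = 29 ≤ 32, interest score 7 + 18 + 9 + 14 = 48.
Vision + Compilers + Systems + Graphics: credit hours 7 + 3 + 6 + 11 = 27 ≤ 32, interest score 7 + 18 + 14 + 6 = 45.
Vision + Compilers + Systems + Graphics + Crypto: credit hours 7 + 3 + 6 + 11 + 5 = 32 ≤ 32, interest score 7 + 18 + 14 + 6 + 2 = 47.
Best is Vision, Compilers, HCI, and Systems with total interest score 48.

48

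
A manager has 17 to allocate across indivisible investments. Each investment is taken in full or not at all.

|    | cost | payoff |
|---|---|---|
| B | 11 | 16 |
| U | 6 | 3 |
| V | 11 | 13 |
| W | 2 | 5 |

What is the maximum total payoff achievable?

21

Allowing fractional choices, the relaxed optimum would be about 25.7, but investments are indivisible.
B + W: cost 11 + 2 = 13 ≤ 17, payoff 16 + 5 = 21.
B + U: cost 11 + 6 = 17 ≤ 17, payoff 16 + 3 = 19.
V + W: cost 11 + 2 = 13 ≤ 17, payoff 13 + 5 = 18.
Best is B and W with total payoff 21.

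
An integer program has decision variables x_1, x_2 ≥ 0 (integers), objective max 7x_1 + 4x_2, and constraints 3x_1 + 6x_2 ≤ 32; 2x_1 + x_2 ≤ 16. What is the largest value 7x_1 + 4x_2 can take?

(x_1,x_2)=(8,0) is feasible, giving 56.
(x_1,x_2)=(7,1) is feasible, giving 53.
(x_1,x_2)=(6,2) is feasible, giving 50.
Maximum is 56 at (x_1,x_2)=(8,0).

56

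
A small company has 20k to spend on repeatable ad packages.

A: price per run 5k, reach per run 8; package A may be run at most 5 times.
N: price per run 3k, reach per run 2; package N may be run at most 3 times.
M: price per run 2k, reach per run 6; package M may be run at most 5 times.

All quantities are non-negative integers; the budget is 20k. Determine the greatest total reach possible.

46

2×A and 5×M: price 20 ≤ 20, reach 2·8 + 5·6 = 46.
1×A, 1×N, and 5×M: price 18 ≤ 20, reach 1·8 + 1·2 + 5·6 = 40.
Best is 46.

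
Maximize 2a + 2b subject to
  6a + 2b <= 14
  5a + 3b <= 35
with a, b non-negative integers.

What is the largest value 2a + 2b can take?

14

(a,b)=(0,7): 6·0+2·7=14≤14, 5·0+3·7=21≤35, objective 14.
(a,b)=(0,6): 6·0+2·6=12≤14, 5·0+3·6=18≤35, objective 12.
The best lattice point is (0,7), giving 14.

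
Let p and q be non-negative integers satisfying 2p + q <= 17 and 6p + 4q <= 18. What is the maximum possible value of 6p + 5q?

21

Relaxing integrality, the LP optimum is 22.50 at (p,q) = (0, 4.5), which is not an integer point.
(p,q)=(1,3): 2·1+1·3=5≤17, 6·1+4·3=18≤18, objective 21.
(p,q)=(0,4): 2·0+1·4=4≤17, 6·0+4·4=16≤18, objective 20.
Maximum is 21 at (p,q)=(1,3).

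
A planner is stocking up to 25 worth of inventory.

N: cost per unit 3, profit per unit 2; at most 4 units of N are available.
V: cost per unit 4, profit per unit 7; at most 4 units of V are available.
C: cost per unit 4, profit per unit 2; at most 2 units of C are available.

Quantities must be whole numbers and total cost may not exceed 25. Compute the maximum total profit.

34

Take 3×N and 4×V: cost 25 ≤ 25, profit 3·2 + 4·7 = 34.
V has the best ratio (7/4) and is taken to its limit of 4; remaining capacity is filled optimally with the others.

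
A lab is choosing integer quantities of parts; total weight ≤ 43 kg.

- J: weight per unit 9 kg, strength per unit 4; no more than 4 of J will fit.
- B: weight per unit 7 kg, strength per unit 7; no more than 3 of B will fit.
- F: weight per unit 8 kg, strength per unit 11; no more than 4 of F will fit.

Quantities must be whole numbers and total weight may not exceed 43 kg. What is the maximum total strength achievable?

This is a bounded integer knapsack.
1×J and 4×F: weight 41 ≤ 43, strength 1·4 + 4·11 = 48.
1×B and 4×F: weight 39 ≤ 43, strength 1·7 + 4·11 = 51.
Best is 51.

51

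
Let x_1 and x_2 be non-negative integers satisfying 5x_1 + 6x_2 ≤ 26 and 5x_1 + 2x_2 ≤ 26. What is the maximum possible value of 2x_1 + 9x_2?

(x_1,x_2)=(0,4): 5·0+6·4=24≤26, 5·0+2·4=8≤26, objective 36.
(x_1,x_2)=(1,3): 5·1+6·3=23≤26, 5·1+2·3=11≤26, objective 29.
(x_1,x_2)=(0,3): 5·0+6·3=18≤26, 5·0+2·3=6≤26, objective 27.
Maximum is 36 at (x_1,x_2)=(0,4).

36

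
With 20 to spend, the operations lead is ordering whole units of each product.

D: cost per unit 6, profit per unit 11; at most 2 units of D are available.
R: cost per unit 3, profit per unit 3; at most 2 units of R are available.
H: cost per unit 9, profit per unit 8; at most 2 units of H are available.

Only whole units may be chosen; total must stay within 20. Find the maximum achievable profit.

28

D has the best ratio (11/6); taking only D gives at most 2×11 = 22 (stopped by the supply cap of 2).
Mixing does better — 2×D and 2×R: cost 18 ≤ 20, profit 2·11 + 2·3 = 28.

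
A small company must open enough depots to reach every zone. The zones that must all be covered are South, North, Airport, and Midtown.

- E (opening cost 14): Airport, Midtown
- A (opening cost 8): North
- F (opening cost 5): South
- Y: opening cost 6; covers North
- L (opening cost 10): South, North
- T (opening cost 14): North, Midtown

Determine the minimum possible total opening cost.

24

The greedy cost-per-new-zone heuristic would pick F, Y, and E for 25, but a cheaper cover exists.
Choose E and L: together they cover South, North, Airport, Midtown — every zone.
Total opening cost: 14 + 10 = 24.
No cover costs less than 24.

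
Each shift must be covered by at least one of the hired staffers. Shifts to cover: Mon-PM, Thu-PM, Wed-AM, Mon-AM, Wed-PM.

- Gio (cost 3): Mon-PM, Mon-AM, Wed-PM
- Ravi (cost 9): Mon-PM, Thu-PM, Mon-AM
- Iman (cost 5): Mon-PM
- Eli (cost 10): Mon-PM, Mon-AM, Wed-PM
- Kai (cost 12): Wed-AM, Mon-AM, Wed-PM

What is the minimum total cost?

21

The greedy cost-per-new-shift heuristic would pick Gio, Ravi, and Kai for 24, but a cheaper cover exists.
Choose Ravi and Kai: together they cover Mon-PM, Thu-PM, Wed-AM, Mon-AM, Wed-PM — every shift.
Total cost: 9 + 12 = 21.
No cover costs less than 21.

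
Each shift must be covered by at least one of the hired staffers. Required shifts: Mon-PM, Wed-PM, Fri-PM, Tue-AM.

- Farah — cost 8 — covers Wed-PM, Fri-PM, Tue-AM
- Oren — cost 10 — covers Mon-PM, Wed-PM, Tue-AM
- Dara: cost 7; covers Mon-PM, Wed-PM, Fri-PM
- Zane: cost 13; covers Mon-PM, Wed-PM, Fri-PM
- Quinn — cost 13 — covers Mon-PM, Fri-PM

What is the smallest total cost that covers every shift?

15

Choose Farah and Dara: together they cover Mon-PM, Wed-PM, Fri-PM, Tue-AM — every shift.
Total cost: 8 + 7 = 15.
No cover costs less than 15.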